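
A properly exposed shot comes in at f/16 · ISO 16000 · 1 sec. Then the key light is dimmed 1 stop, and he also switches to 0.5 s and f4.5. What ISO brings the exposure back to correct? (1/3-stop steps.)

ISO 5000

Scene light: 1 stop darker.
Shutter speed: 1 → 0.8 → 0.6 → 0.5 — 1 stop faster (darker).
Aperture: f/16 → f/14 → f/13 → f/11 → f/10 → f/9 → f/8 → f/7.1 → f/6.3 → f/5.6 → f/5 → f/4.5 — 3 2/3 stops wider (brighter).
Net so far: 1 2/3 stops brighter. ISO: 16000 → 12800 → 10000 → 8000 → 6400 → 5000.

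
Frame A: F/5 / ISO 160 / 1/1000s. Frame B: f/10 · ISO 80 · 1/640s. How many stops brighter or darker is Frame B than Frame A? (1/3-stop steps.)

2 1/3 stops darker

Aperture: f/5 → f/5.6 → f/6.3 → f/7.1 → f/8 → f/9 → f/10 — 2 stops narrower (darker).
Shutter speed: 1/1000 → 1/800 → 1/640 — 2/3 stop longer (brighter).
ISO: 160 → 125 → 100 → 80 — 1 stop dropped (darker).
Net: −2 +2/3 −1 = −2 1/3 stops.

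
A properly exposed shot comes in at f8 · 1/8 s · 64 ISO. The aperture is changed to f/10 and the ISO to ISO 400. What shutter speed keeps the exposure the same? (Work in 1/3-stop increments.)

Aperture: f/8 → f/9 → f/10 — 2/3 stop narrower (darker).
ISO: 64 → 80 → 100 → 125 → 160 → 200 → 250 → 320 → 400 — 2 2/3 stops higher (brighter).
Net change so far: 2 stops brighter. Offset with the shutter speed: 1/8 → 1/10 → 1/13 → 1/15 → 1/20 → 1/25 → 1/30.

1/30s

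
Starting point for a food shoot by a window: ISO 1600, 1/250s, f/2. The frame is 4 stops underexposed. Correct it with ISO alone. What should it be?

Underexposed by 4 stops → need 4 stops brighter.
ISO: 1600 → 3200 → 6400 → 12800 → 25600.

ISO 25600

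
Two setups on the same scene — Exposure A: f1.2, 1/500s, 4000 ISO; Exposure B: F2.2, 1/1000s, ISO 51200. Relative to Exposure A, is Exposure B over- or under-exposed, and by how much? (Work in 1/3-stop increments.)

Aperture: f/1.2 → f/1.4 → f/1.6 → f/1.8 → f/2 → f/2.2 — 1 2/3 stops stopped down (darker).
Shutter speed: 1/500 → 1/640 → 1/800 → 1/1000 — 1 stop shorter (darker).
ISO: 4000 → 5000 → 6400 → 8000 → 10000 → 12800 → 16000 → 20000 → 25600 → 32000 → 40000 → 51200 — 3 2/3 stops higher (brighter).
Net: −1 2/3 −1 +3 2/3 = +1 stop.

1 stop brighter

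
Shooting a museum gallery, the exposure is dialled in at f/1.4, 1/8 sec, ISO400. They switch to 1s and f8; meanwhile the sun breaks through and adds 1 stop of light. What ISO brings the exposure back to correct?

Scene light: 1 stop brighter.
Shutter speed: 1/8 → 1/4 → 1/2 → 1 — 3 stops longer (brighter).
Aperture: f/1.4 → f/2 → f/2.8 → f/4 → f/5.6 → f/8 — 5 stops narrower (darker).
Net so far: 1 stop darker. ISO: 400 → 800.

ISO 800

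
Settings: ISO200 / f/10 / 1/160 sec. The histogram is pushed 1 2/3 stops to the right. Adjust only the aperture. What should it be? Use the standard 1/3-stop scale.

f/18

Overexposed by 1 2/3 stops → need 1 2/3 stops darker.
Aperture: f/10 → f/11 → f/13 → f/14 → f/16 → f/18.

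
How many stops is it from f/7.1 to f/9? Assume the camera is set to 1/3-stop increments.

2/3 stop

f/7.1 → f/8 → f/9 — count the steps: 2 third-stops = 2/3 stop.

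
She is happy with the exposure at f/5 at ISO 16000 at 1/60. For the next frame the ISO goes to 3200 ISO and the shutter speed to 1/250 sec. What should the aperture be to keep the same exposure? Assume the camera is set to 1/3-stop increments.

ISO: 16000 → 12800 → 10000 → 8000 → 6400 → 5000 → 4000 → 3200 — 2 1/3 stops dropped (darker).
Shutter speed: 1/60 → 1/80 → 1/100 → 1/125 → 1/160 → 1/200 → 1/250 — 2 stops faster (darker).
Net change so far: 4 1/3 stops darker. Offset with the aperture: f/5 → f/4.5 → f/4 → f/3.5 → f/3.2 → f/2.8 → f/2.5 → f/2.2 → f/2 → f/1.8 → f/1.6 → f/1.4 → f/1.2 → f/1.1.

f/1.1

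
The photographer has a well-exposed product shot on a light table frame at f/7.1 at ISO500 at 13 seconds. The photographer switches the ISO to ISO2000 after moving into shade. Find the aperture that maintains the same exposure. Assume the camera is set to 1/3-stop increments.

ISO: 500 → 640 → 800 → 1000 → 1250 → 1600 → 2000 — 2 stops raised (brighter).
Need 2 stops darker from the aperture: f/7.1 → f/8 → f/9 → f/10 → f/11 → f/13 → f/14.

f/14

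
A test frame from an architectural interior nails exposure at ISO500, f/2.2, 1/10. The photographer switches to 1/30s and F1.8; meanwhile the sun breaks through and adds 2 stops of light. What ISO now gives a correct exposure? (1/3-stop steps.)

ISO 250

Scene light: 2 stops brighter.
Shutter speed: 1/10 → 1/13 → 1/15 → 1/20 → 1/25 → 1/30 — 1 2/3 stops shorter (darker).
Aperture: f/2.2 → f/2 → f/1.8 — 2/3 stop larger aperture (brighter).
Net so far: 1 stop brighter. ISO: 500 → 400 → 320 → 250.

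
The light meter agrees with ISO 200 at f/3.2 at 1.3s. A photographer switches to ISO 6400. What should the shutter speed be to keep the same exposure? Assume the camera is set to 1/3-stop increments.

1/25s

ISO: 200 → 250 → 320 → 400 → 500 → 640 → 800 → 1000 → 1250 → 1600 → 2000 → 2500 → 3200 → 4000 → 5000 → 6400 — 5 stops raised (brighter).
Need 5 stops darker from the shutter speed: 1.3 → 1 → 0.8 → 0.6 → 0.5 → 0.4 → 0.3 → 1/4 → 1/5 → 1/6 → 1/8 → 1/10 → 1/13 → 1/15 → 1/20 → 1/25.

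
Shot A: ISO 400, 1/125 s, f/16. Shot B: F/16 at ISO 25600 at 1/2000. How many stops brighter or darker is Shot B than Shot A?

Aperture: unchanged.
Shutter speed: 1/125 → 1/250 → 1/500 → 1/1000 → 1/2000 — 4 stops faster (darker).
ISO: 400 → 800 → 1600 → 3200 → 6400 → 12800 → 25600 — 6 stops higher (brighter).
Net: −4 +6 = +2 stops.

2 stops brighter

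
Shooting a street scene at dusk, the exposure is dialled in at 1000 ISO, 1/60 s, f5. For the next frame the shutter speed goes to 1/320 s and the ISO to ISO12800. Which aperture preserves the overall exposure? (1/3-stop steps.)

f/8

Shutter speed: 1/60 → 1/80 → 1/100 → 1/125 → 1/160 → 1/200 → 1/250 → 1/320 — 2 1/3 stops faster (darker).
ISO: 1000 → 1250 → 1600 → 2000 → 2500 → 3200 → 4000 → 5000 → 6400 → 8000 → 10000 → 12800 — 3 2/3 stops raised (brighter).
Net change so far: 1 1/3 stops brighter. Offset with the aperture: f/5 → f/5.6 → f/6.3 → f/7.1 → f/8.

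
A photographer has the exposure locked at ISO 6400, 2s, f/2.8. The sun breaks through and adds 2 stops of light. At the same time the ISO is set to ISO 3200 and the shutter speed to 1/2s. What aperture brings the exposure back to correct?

f/2

Scene light: 2 stops brighter.
ISO: 6400 → 3200 — 1 stop lower (darker).
Shutter speed: 2 → 1 → 1/2 — 2 stops shorter (darker).
Net so far: 1 stop darker. Aperture: f/2.8 → f/2.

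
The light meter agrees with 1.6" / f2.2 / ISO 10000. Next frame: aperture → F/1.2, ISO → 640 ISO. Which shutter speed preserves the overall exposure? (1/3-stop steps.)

Aperture: f/2.2 → f/2 → f/1.8 → f/1.6 → f/1.4 → f/1.2 — 1 2/3 stops larger aperture (brighter).
ISO: 10000 → 8000 → 6400 → 5000 → 4000 → 3200 → 2500 → 2000 → 1600 → 1250 → 1000 → 800 → 640 — 4 stops dropped (darker).
Net change so far: 2 1/3 stops darker. Offset with the shutter speed: 1.6 → 2 → 2.5 → 3.2 → 4 → 5 → 6 → 8.

8 s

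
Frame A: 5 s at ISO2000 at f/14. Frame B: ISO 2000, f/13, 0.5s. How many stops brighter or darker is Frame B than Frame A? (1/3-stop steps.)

3 stops darker

Aperture: f/14 → f/13 — 1/3 stop larger aperture (brighter).
Shutter speed: 5 → 4 → 3.2 → 2.5 → 2 → 1.6 → 1.3 → 1 → 0.8 → 0.6 → 0.5 — 3 1/3 stops faster (darker).
ISO: unchanged.
Net: +1/3 −3 1/3 = −3 stops.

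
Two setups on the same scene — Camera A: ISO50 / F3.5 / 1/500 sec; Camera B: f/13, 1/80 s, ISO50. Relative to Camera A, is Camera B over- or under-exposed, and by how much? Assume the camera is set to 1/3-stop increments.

1 stop darker

Aperture: f/3.5 → f/4 → f/4.5 → f/5 → f/5.6 → f/6.3 → f/7.1 → f/8 → f/9 → f/10 → f/11 → f/13 — 3 2/3 stops smaller aperture (darker).
Shutter speed: 1/500 → 1/400 → 1/320 → 1/250 → 1/200 → 1/160 → 1/125 → 1/100 → 1/80 — 2 2/3 stops longer (brighter).
ISO: unchanged.
Net: −3 2/3 +2 2/3 = −1 stop.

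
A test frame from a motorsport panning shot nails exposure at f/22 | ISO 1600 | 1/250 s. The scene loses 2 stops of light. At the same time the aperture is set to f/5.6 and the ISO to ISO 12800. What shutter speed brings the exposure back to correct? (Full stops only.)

1/8000s

Scene light: 2 stops darker.
Aperture: f/22 → f/16 → f/11 → f/8 → f/5.6 — 4 stops opened up (brighter).
ISO: 1600 → 3200 → 6400 → 12800 — 3 stops raised (brighter).
Net so far: 5 stops brighter. Shutter speed: 1/250 → 1/500 → 1/1000 → 1/2000 → 1/4000 → 1/8000.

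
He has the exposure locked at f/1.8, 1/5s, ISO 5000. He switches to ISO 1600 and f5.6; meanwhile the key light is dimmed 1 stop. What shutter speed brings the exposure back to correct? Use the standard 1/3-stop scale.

13 s

Scene light: 1 stop darker.
ISO: 5000 → 4000 → 3200 → 2500 → 2000 → 1600 — 1 2/3 stops dropped (darker).
Aperture: f/1.8 → f/2 → f/2.2 → f/2.5 → f/2.8 → f/3.2 → f/3.5 → f/4 → f/4.5 → f/5 → f/5.6 — 3 1/3 stops narrower (darker).
Net so far: 6 stops darker. Shutter speed: 1/5 → 1/4 → 0.3 → 0.4 → 0.5 → 0.6 → 0.8 → 1 → 1.3 → 1.6 → 2 → 2.5 → 3.2 → 4 → 5 → 6 → 8 → 10 → 13.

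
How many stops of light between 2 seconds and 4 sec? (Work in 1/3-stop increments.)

1 stop

2 → 2.5 → 3.2 → 4 — count the steps: 3 third-stops = 1 stop.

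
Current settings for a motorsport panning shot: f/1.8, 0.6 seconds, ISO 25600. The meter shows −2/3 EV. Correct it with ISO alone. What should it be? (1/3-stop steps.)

Underexposed by 2/3 stop → need 2/3 stop brighter.
ISO: 25600 → 32000 → 40000.

ISO 40000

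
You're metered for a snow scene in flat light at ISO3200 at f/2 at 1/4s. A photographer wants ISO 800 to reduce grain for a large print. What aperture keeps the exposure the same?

f/1.0

ISO: 3200 → 1600 → 800 — 2 stops lower (darker).
Need 2 stops brighter from the aperture: f/2 → f/1.4 → f/1.0.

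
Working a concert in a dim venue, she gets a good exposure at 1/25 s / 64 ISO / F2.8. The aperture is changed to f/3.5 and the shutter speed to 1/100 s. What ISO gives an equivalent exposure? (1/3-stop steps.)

Aperture: f/2.8 → f/3.2 → f/3.5 — 2/3 stop stopped down (darker).
Shutter speed: 1/25 → 1/30 → 1/40 → 1/50 → 1/60 → 1/80 → 1/100 — 2 stops faster (darker).
Net change so far: 2 2/3 stops darker. Offset with the ISO: 64 → 80 → 100 → 125 → 160 → 200 → 250 → 320 → 400.

ISO 400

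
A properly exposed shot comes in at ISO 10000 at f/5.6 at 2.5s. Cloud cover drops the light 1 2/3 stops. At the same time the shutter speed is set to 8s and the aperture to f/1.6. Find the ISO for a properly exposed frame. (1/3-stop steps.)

Scene light: 1 2/3 stops darker.
Shutter speed: 2.5 → 3.2 → 4 → 5 → 6 → 8 — 1 2/3 stops longer (brighter).
Aperture: f/5.6 → f/5 → f/4.5 → f/4 → f/3.5 → f/3.2 → f/2.8 → f/2.5 → f/2.2 → f/2 → f/1.8 → f/1.6 — 3 2/3 stops wider (brighter).
Net so far: 3 2/3 stops brighter. ISO: 10000 → 8000 → 6400 → 5000 → 4000 → 3200 → 2500 → 2000 → 1600 → 1250 → 1000 → 800.

ISO 800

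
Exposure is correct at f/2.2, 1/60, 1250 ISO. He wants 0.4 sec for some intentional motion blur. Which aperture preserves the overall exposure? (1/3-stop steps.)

f/11

Shutter speed: 1/60 → 1/50 → 1/40 → 1/30 → 1/25 → 1/20 → 1/15 → 1/13 → 1/10 → 1/8 → 1/6 → 1/5 → 1/4 → 0.3 → 0.4 — 4 2/3 stops longer (brighter).
Need 4 2/3 stops darker from the aperture: f/2.2 → f/2.5 → f/2.8 → f/3.2 → f/3.5 → f/4 → f/4.5 → f/5 → f/5.6 → f/6.3 → f/7.1 → f/8 → f/9 → f/10 → f/11.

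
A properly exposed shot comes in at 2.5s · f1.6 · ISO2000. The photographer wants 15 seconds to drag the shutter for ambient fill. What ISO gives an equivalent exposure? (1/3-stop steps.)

ISO 320

Shutter speed: 2.5 → 3.2 → 4 → 5 → 6 → 8 → 10 → 13 → 15 — 2 2/3 stops slower (brighter).
Need 2 2/3 stops darker from the ISO: 2000 → 1600 → 1250 → 1000 → 800 → 640 → 500 → 400 → 320.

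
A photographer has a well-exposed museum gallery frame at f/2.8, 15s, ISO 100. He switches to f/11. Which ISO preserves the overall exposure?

Aperture: f/2.8 → f/4 → f/5.6 → f/8 → f/11 — 4 stops stopped down (darker).
Need 4 stops brighter from the ISO: 100 → 200 → 400 → 800 → 1600.

ISO 1600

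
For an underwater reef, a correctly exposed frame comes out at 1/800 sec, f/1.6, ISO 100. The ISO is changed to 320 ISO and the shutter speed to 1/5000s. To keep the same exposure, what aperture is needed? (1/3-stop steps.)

f/1.1

ISO: 100 → 125 → 160 → 200 → 250 → 320 — 1 2/3 stops raised (brighter).
Shutter speed: 1/800 → 1/1000 → 1/1250 → 1/1600 → 1/2000 → 1/2500 → 1/3200 → 1/4000 → 1/5000 — 2 2/3 stops shorter (darker).
Net change so far: 1 stop darker. Offset with the aperture: f/1.6 → f/1.4 → f/1.2 → f/1.1.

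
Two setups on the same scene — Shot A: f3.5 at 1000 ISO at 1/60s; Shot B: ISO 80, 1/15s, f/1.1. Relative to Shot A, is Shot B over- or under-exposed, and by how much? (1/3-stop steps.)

Aperture: f/3.5 → f/3.2 → f/2.8 → f/2.5 → f/2.2 → f/2 → f/1.8 → f/1.6 → f/1.4 → f/1.2 → f/1.1 — 3 1/3 stops opened up (brighter).
Shutter speed: 1/60 → 1/50 → 1/40 → 1/30 → 1/25 → 1/20 → 1/15 — 2 stops longer (brighter).
ISO: 1000 → 800 → 640 → 500 → 400 → 320 → 250 → 200 → 160 → 125 → 100 → 80 — 3 2/3 stops dropped (darker).
Net: +3 1/3 +2 −3 2/3 = +1 2/3 stops.

1 2/3 stops brighter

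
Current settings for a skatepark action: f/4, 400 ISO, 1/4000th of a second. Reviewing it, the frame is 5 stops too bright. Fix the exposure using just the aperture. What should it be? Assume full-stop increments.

Overexposed by 5 stops → need 5 stops darker.
Aperture: f/4 → f/5.6 → f/8 → f/11 → f/16 → f/22.

f/22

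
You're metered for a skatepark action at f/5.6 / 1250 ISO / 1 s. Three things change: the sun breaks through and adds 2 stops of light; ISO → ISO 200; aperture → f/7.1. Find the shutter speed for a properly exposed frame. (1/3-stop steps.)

2.5 s

Scene light: 2 stops brighter.
ISO: 1250 → 1000 → 800 → 640 → 500 → 400 → 320 → 250 → 200 — 2 2/3 stops lower (darker).
Aperture: f/5.6 → f/6.3 → f/7.1 — 2/3 stop narrower (darker).
Net so far: 1 1/3 stops darker. Shutter speed: 1 → 1.3 → 1.6 → 2 → 2.5.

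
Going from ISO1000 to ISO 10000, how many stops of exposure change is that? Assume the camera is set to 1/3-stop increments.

3 1/3 stops

1000 → 1250 → 1600 → 2000 → 2500 → 3200 → 4000 → 5000 → 6400 → 8000 → 10000 — count the steps: 10 third-stops = 3 1/3 stops.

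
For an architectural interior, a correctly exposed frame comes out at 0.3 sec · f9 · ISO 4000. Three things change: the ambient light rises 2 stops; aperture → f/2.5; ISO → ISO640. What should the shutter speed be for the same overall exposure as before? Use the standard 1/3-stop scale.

1/25s

Scene light: 2 stops brighter.
Aperture: f/9 → f/8 → f/7.1 → f/6.3 → f/5.6 → f/5 → f/4.5 → f/4 → f/3.5 → f/3.2 → f/2.8 → f/2.5 — 3 2/3 stops wider (brighter).
ISO: 4000 → 3200 → 2500 → 2000 → 1600 → 1250 → 1000 → 800 → 640 — 2 2/3 stops lower (darker).
Net so far: 3 stops brighter. Shutter speed: 0.3 → 1/4 → 1/5 → 1/6 → 1/8 → 1/10 → 1/13 → 1/15 → 1/20 → 1/25.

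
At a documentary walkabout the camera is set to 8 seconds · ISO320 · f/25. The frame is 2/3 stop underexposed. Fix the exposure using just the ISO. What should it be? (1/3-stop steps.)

Underexposed by 2/3 stop → need 2/3 stop brighter.
ISO: 320 → 400 → 500.

ISO 500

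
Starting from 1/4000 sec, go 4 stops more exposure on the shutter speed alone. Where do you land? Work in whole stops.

1/250s

Shutter speed: 1/4000 → 1/2000 → 1/1000 → 1/500 → 1/250 — 4 stops slower (brighter).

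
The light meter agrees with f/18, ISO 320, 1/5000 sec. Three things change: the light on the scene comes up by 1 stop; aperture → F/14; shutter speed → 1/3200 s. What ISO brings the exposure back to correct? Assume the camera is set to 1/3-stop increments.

ISO 64

Scene light: 1 stop brighter.
Aperture: f/18 → f/16 → f/14 — 2/3 stop opened up (brighter).
Shutter speed: 1/5000 → 1/4000 → 1/3200 — 2/3 stop slower (brighter).
Net so far: 2 1/3 stops brighter. ISO: 320 → 250 → 200 → 160 → 125 → 100 → 80 → 64.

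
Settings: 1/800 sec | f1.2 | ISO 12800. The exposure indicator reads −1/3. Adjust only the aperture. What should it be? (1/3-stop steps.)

Underexposed by 1/3 stop → need 1/3 stop brighter.
Aperture: f/1.2 → f/1.1.

f/1.1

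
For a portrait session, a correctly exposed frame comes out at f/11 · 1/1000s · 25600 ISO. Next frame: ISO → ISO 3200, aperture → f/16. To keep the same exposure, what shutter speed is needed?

1/60s

ISO: 25600 → 12800 → 6400 → 3200 — 3 stops dropped (darker).
Aperture: f/11 → f/16 — 1 stop stopped down (darker).
Net change so far: 4 stops darker. Offset with the shutter speed: 1/1000 → 1/500 → 1/250 → 1/125 → 1/60.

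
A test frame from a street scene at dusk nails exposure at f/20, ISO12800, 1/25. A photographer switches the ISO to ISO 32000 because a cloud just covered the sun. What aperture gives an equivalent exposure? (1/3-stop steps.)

ISO: 12800 → 16000 → 20000 → 25600 → 32000 — 1 1/3 stops raised (brighter).
Need 1 1/3 stops darker from the aperture: f/20 → f/22 → f/25 → f/29 → f/32.

f/32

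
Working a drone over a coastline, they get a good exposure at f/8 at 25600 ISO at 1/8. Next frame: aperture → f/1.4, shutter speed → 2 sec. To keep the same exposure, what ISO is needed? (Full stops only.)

Aperture: f/8 → f/5.6 → f/4 → f/2.8 → f/2 → f/1.4 — 5 stops larger aperture (brighter).
Shutter speed: 1/8 → 1/4 → 1/2 → 1 → 2 — 4 stops slower (brighter).
Net change so far: 9 stops brighter. Offset with the ISO: 25600 → 12800 → 6400 → 3200 → 1600 → 800 → 400 → 200 → 100 → 50.

ISO 50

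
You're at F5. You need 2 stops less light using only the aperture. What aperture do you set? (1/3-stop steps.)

Aperture: f/5 → f/5.6 → f/6.3 → f/7.1 → f/8 → f/9 → f/10 — 2 stops smaller aperture (darker).

f/10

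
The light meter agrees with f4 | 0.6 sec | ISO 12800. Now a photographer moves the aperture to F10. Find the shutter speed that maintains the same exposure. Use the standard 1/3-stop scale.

Aperture: f/4 → f/4.5 → f/5 → f/5.6 → f/6.3 → f/7.1 → f/8 → f/9 → f/10 — 2 2/3 stops narrower (darker).
Need 2 2/3 stops brighter from the shutter speed: 0.6 → 0.8 → 1 → 1.3 → 1.6 → 2 → 2.5 → 3.2 → 4.

4 s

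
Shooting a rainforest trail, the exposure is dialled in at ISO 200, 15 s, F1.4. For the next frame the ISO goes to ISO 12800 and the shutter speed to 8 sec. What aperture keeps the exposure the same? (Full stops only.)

ISO: 200 → 400 → 800 → 1600 → 3200 → 6400 → 12800 — 6 stops higher (brighter).
Shutter speed: 15 → 8 — 1 stop shorter (darker).
Net change so far: 5 stops brighter. Offset with the aperture: f/1.4 → f/2 → f/2.8 → f/4 → f/5.6 → f/8.

f/8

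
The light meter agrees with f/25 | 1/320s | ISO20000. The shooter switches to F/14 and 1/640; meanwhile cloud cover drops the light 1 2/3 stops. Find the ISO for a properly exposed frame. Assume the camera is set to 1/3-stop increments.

ISO 40000

Scene light: 1 2/3 stops darker.
Aperture: f/25 → f/22 → f/20 → f/18 → f/16 → f/14 — 1 2/3 stops wider (brighter).
Shutter speed: 1/320 → 1/400 → 1/500 → 1/640 — 1 stop shorter (darker).
Net so far: 1 stop darker. ISO: 20000 → 25600 → 32000 → 40000.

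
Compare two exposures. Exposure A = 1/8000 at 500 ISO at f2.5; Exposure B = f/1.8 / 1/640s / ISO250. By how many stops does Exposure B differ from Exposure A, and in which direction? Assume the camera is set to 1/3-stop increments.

Aperture: f/2.5 → f/2.2 → f/2 → f/1.8 — 1 stop opened up (brighter).
Shutter speed: 1/8000 → 1/6400 → 1/5000 → 1/4000 → 1/3200 → 1/2500 → 1/2000 → 1/1600 → 1/1250 → 1/1000 → 1/800 → 1/640 — 3 2/3 stops longer (brighter).
ISO: 500 → 400 → 320 → 250 — 1 stop dropped (darker).
Net: +1 +3 2/3 −1 = +3 2/3 stops.

3 2/3 stops brighter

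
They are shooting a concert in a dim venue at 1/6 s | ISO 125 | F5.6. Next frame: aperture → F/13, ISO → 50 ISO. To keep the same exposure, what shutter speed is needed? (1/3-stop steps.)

Aperture: f/5.6 → f/6.3 → f/7.1 → f/8 → f/9 → f/10 → f/11 → f/13 — 2 1/3 stops smaller aperture (darker).
ISO: 125 → 100 → 80 → 64 → 50 — 1 1/3 stops dropped (darker).
Net change so far: 3 2/3 stops darker. Offset with the shutter speed: 1/6 → 1/5 → 1/4 → 0.3 → 0.4 → 0.5 → 0.6 → 0.8 → 1 → 1.3 → 1.6 → 2.

2 s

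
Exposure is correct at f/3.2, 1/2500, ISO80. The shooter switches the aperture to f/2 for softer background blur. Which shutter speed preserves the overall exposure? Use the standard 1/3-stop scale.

1/6400s

Aperture: f/3.2 → f/2.8 → f/2.5 → f/2.2 → f/2 — 1 1/3 stops larger aperture (brighter).
Need 1 1/3 stops darker from the shutter speed: 1/2500 → 1/3200 → 1/4000 → 1/5000 → 1/6400.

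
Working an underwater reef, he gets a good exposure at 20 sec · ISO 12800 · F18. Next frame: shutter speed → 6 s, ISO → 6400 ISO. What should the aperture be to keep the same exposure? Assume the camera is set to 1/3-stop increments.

Shutter speed: 20 → 15 → 13 → 10 → 8 → 6 — 1 2/3 stops faster (darker).
ISO: 12800 → 10000 → 8000 → 6400 — 1 stop lower (darker).
Net change so far: 2 2/3 stops darker. Offset with the aperture: f/18 → f/16 → f/14 → f/13 → f/11 → f/10 → f/9 → f/8 → f/7.1.

f/7.1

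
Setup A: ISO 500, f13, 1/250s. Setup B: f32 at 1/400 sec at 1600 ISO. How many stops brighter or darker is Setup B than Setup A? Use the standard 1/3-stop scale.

Aperture: f/13 → f/14 → f/16 → f/18 → f/20 → f/22 → f/25 → f/29 → f/32 — 2 2/3 stops narrower (darker).
Shutter speed: 1/250 → 1/320 → 1/400 — 2/3 stop faster (darker).
ISO: 500 → 640 → 800 → 1000 → 1250 → 1600 — 1 2/3 stops higher (brighter).
Net: −2 2/3 −2/3 +1 2/3 = −1 2/3 stops.

1 2/3 stops darker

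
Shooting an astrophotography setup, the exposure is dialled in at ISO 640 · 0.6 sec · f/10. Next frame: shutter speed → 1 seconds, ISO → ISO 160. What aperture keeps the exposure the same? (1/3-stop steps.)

Shutter speed: 0.6 → 0.8 → 1 — 2/3 stop slower (brighter).
ISO: 640 → 500 → 400 → 320 → 250 → 200 → 160 — 2 stops lower (darker).
Net change so far: 1 1/3 stops darker. Offset with the aperture: f/10 → f/9 → f/8 → f/7.1 → f/6.3.

f/6.3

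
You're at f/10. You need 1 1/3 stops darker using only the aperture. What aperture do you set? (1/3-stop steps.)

f/16

Aperture: f/10 → f/11 → f/13 → f/14 → f/16 — 1 1/3 stops stopped down (darker).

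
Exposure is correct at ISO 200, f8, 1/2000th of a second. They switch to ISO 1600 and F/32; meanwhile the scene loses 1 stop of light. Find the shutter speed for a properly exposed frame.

Scene light: 1 stop darker.
ISO: 200 → 400 → 800 → 1600 — 3 stops raised (brighter).
Aperture: f/8 → f/11 → f/16 → f/22 → f/32 — 4 stops smaller aperture (darker).
Net so far: 2 stops darker. Shutter speed: 1/2000 → 1/1000 → 1/500.

1/500s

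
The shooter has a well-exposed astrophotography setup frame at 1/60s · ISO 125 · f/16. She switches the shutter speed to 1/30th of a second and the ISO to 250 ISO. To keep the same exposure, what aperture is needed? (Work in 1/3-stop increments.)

f/32

Shutter speed: 1/60 → 1/50 → 1/40 → 1/30 — 1 stop slower (brighter).
ISO: 125 → 160 → 200 → 250 — 1 stop raised (brighter).
Net change so far: 2 stops brighter. Offset with the aperture: f/16 → f/18 → f/20 → f/22 → f/25 → f/29 → f/32.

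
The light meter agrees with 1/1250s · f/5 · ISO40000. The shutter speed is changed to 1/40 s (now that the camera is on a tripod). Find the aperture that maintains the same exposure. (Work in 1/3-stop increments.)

f/29

Shutter speed: 1/1250 → 1/1000 → 1/800 → 1/640 → 1/500 → 1/400 → 1/320 → 1/250 → 1/200 → 1/160 → 1/125 → 1/100 → 1/80 → 1/60 → 1/50 → 1/40 — 5 stops longer (brighter).
Need 5 stops darker from the aperture: f/5 → f/5.6 → f/6.3 → f/7.1 → f/8 → f/9 → f/10 → f/11 → f/13 → f/14 → f/16 → f/18 → f/20 → f/22 → f/25 → f/29.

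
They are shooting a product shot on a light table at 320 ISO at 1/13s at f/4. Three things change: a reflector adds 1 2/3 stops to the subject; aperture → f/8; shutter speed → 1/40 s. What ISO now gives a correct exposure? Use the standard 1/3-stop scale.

Scene light: 1 2/3 stops brighter.
Aperture: f/4 → f/4.5 → f/5 → f/5.6 → f/6.3 → f/7.1 → f/8 — 2 stops smaller aperture (darker).
Shutter speed: 1/13 → 1/15 → 1/20 → 1/25 → 1/30 → 1/40 — 1 2/3 stops faster (darker).
Net so far: 2 stops darker. ISO: 320 → 400 → 500 → 640 → 800 → 1000 → 1250.

ISO 1250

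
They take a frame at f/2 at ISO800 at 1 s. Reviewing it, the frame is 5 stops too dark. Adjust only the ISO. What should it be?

ISO 25600

Underexposed by 5 stops → need 5 stops brighter.
ISO: 800 → 1600 → 3200 → 6400 → 12800 → 25600.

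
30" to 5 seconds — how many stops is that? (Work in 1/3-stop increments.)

2 2/3 stops

30 → 25 → 20 → 15 → 13 → 10 → 8 → 6 → 5 — count the steps: 8 third-stops = 2 2/3 stops.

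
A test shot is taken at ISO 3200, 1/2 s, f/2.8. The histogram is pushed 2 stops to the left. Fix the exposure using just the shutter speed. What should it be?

2 s

Underexposed by 2 stops → need 2 stops brighter.
Shutter speed: 1/2 → 1 → 2.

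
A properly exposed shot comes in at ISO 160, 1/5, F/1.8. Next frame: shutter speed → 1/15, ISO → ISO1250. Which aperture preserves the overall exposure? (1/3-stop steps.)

Shutter speed: 1/5 → 1/6 → 1/8 → 1/10 → 1/13 → 1/15 — 1 2/3 stops faster (darker).
ISO: 160 → 200 → 250 → 320 → 400 → 500 → 640 → 800 → 1000 → 1250 — 3 stops higher (brighter).
Net change so far: 1 1/3 stops brighter. Offset with the aperture: f/1.8 → f/2 → f/2.2 → f/2.5 → f/2.8.

f/2.8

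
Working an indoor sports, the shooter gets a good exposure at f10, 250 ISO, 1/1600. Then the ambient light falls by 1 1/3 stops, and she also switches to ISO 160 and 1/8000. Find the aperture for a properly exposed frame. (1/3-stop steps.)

Scene light: 1 1/3 stops darker.
ISO: 250 → 200 → 160 — 2/3 stop lower (darker).
Shutter speed: 1/1600 → 1/2000 → 1/2500 → 1/3200 → 1/4000 → 1/5000 → 1/6400 → 1/8000 — 2 1/3 stops shorter (darker).
Net so far: 4 1/3 stops darker. Aperture: f/10 → f/9 → f/8 → f/7.1 → f/6.3 → f/5.6 → f/5 → f/4.5 → f/4 → f/3.5 → f/3.2 → f/2.8 → f/2.5 → f/2.2.

f/2.2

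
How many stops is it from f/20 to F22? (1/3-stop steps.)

f/20 → f/22 — count the steps: 1 third-stops = 1/3 stop.

1/3 stop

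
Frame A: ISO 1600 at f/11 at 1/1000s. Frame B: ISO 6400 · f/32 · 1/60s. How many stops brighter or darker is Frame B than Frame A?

Aperture: f/11 → f/16 → f/22 → f/32 — 3 stops narrower (darker).
Shutter speed: 1/1000 → 1/500 → 1/250 → 1/125 → 1/60 — 4 stops longer (brighter).
ISO: 1600 → 3200 → 6400 — 2 stops raised (brighter).
Net: −3 +4 +2 = +3 stops.

3 stops brighter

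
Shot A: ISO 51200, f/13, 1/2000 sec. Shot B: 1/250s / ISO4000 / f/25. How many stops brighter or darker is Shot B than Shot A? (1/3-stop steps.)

Aperture: f/13 → f/14 → f/16 → f/18 → f/20 → f/22 → f/25 — 2 stops narrower (darker).
Shutter speed: 1/2000 → 1/1600 → 1/1250 → 1/1000 → 1/800 → 1/640 → 1/500 → 1/400 → 1/320 → 1/250 — 3 stops slower (brighter).
ISO: 51200 → 40000 → 32000 → 25600 → 20000 → 16000 → 12800 → 10000 → 8000 → 6400 → 5000 → 4000 — 3 2/3 stops lower (darker).
Net: −2 +3 −3 2/3 = −2 2/3 stops.

2 2/3 stops darker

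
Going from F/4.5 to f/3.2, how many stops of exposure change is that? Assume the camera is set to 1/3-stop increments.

1 stop

f/4.5 → f/4 → f/3.5 → f/3.2 — count the steps: 3 third-stops = 1 stop.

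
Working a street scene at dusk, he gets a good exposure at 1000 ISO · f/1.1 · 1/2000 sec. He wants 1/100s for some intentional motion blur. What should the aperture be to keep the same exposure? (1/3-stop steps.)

f/5

Shutter speed: 1/2000 → 1/1600 → 1/1250 → 1/1000 → 1/800 → 1/640 → 1/500 → 1/400 → 1/320 → 1/250 → 1/200 → 1/160 → 1/125 → 1/100 — 4 1/3 stops longer (brighter).
Need 4 1/3 stops darker from the aperture: f/1.1 → f/1.2 → f/1.4 → f/1.6 → f/1.8 → f/2 → f/2.2 → f/2.5 → f/2.8 → f/3.2 → f/3.5 → f/4 → f/4.5 → f/5.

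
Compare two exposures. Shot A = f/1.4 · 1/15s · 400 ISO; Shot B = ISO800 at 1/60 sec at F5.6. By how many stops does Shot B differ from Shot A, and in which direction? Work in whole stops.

Aperture: f/1.4 → f/2 → f/2.8 → f/4 → f/5.6 — 4 stops stopped down (darker).
Shutter speed: 1/15 → 1/30 → 1/60 — 2 stops faster (darker).
ISO: 400 → 800 — 1 stop higher (brighter).
Net: −4 −2 +1 = −5 stops.

5 stops darker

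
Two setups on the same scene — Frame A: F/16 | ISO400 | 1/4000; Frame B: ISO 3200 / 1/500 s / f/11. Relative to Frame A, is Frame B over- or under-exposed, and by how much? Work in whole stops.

Aperture: f/16 → f/11 — 1 stop opened up (brighter).
Shutter speed: 1/4000 → 1/2000 → 1/1000 → 1/500 — 3 stops longer (brighter).
ISO: 400 → 800 → 1600 → 3200 — 3 stops higher (brighter).
Net: +1 +3 +3 = +7 stops.

7 stops brighter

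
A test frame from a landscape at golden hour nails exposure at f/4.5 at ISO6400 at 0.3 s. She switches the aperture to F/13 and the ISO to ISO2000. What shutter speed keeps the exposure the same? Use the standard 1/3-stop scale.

Aperture: f/4.5 → f/5 → f/5.6 → f/6.3 → f/7.1 → f/8 → f/9 → f/10 → f/11 → f/13 — 3 stops smaller aperture (darker).
ISO: 6400 → 5000 → 4000 → 3200 → 2500 → 2000 — 1 2/3 stops lower (darker).
Net change so far: 4 2/3 stops darker. Offset with the shutter speed: 0.3 → 0.4 → 0.5 → 0.6 → 0.8 → 1 → 1.3 → 1.6 → 2 → 2.5 → 3.2 → 4 → 5 → 6 → 8.

8 s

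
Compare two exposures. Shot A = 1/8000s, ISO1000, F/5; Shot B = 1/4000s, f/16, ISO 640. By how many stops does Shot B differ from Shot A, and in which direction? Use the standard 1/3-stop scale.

Aperture: f/5 → f/5.6 → f/6.3 → f/7.1 → f/8 → f/9 → f/10 → f/11 → f/13 → f/14 → f/16 — 3 1/3 stops smaller aperture (darker).
Shutter speed: 1/8000 → 1/6400 → 1/5000 → 1/4000 — 1 stop slower (brighter).
ISO: 1000 → 800 → 640 — 2/3 stop lower (darker).
Net: −3 1/3 +1 −2/3 = −3 stops.

3 stops darker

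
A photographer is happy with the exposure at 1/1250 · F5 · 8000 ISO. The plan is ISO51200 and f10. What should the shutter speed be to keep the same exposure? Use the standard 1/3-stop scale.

ISO: 8000 → 10000 → 12800 → 16000 → 20000 → 25600 → 32000 → 40000 → 51200 — 2 2/3 stops higher (brighter).
Aperture: f/5 → f/5.6 → f/6.3 → f/7.1 → f/8 → f/9 → f/10 — 2 stops smaller aperture (darker).
Net change so far: 2/3 stop brighter. Offset with the shutter speed: 1/1250 → 1/1600 → 1/2000.

1/2000s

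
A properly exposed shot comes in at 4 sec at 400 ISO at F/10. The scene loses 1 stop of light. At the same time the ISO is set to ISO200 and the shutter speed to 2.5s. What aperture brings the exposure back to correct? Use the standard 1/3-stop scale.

Scene light: 1 stop darker.
ISO: 400 → 320 → 250 → 200 — 1 stop dropped (darker).
Shutter speed: 4 → 3.2 → 2.5 — 2/3 stop shorter (darker).
Net so far: 2 2/3 stops darker. Aperture: f/10 → f/9 → f/8 → f/7.1 → f/6.3 → f/5.6 → f/5 → f/4.5 → f/4.

f/4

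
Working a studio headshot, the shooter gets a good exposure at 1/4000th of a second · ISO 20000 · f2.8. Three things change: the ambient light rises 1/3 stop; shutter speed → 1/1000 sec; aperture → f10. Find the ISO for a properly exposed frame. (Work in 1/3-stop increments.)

ISO 51200

Scene light: 1/3 stop brighter.
Shutter speed: 1/4000 → 1/3200 → 1/2500 → 1/2000 → 1/1600 → 1/1250 → 1/1000 — 2 stops longer (brighter).
Aperture: f/2.8 → f/3.2 → f/3.5 → f/4 → f/4.5 → f/5 → f/5.6 → f/6.3 → f/7.1 → f/8 → f/9 → f/10 — 3 2/3 stops narrower (darker).
Net so far: 1 1/3 stops darker. ISO: 20000 → 25600 → 32000 → 40000 → 51200.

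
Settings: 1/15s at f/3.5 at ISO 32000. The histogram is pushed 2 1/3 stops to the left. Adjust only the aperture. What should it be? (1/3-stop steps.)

Underexposed by 2 1/3 stops → need 2 1/3 stops brighter.
Aperture: f/3.5 → f/3.2 → f/2.8 → f/2.5 → f/2.2 → f/2 → f/1.8 → f/1.6.

f/1.6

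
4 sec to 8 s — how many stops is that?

4 → 8 — count the steps: 1 stop.

1 stop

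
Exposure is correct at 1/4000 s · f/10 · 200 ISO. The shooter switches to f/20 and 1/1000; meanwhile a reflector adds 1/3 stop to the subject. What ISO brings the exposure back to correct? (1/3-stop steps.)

ISO 160

Scene light: 1/3 stop brighter.
Aperture: f/10 → f/11 → f/13 → f/14 → f/16 → f/18 → f/20 — 2 stops smaller aperture (darker).
Shutter speed: 1/4000 → 1/3200 → 1/2500 → 1/2000 → 1/1600 → 1/1250 → 1/1000 — 2 stops slower (brighter).
Net so far: 1/3 stop brighter. ISO: 200 → 160.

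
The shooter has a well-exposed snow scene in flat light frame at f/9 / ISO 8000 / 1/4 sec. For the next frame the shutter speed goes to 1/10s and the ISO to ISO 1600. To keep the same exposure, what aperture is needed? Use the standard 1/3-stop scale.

Shutter speed: 1/4 → 1/5 → 1/6 → 1/8 → 1/10 — 1 1/3 stops shorter (darker).
ISO: 8000 → 6400 → 5000 → 4000 → 3200 → 2500 → 2000 → 1600 — 2 1/3 stops dropped (darker).
Net change so far: 3 2/3 stops darker. Offset with the aperture: f/9 → f/8 → f/7.1 → f/6.3 → f/5.6 → f/5 → f/4.5 → f/4 → f/3.5 → f/3.2 → f/2.8 → f/2.5.

f/2.5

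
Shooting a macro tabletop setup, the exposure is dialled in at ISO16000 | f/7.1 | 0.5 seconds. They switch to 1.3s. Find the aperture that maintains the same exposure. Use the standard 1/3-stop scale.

Shutter speed: 0.5 → 0.6 → 0.8 → 1 → 1.3 — 1 1/3 stops longer (brighter).
Need 1 1/3 stops darker from the aperture: f/7.1 → f/8 → f/9 → f/10 → f/11.

f/11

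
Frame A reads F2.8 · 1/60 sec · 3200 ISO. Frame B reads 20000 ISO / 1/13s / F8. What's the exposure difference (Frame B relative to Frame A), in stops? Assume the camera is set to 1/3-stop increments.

Aperture: f/2.8 → f/3.2 → f/3.5 → f/4 → f/4.5 → f/5 → f/5.6 → f/6.3 → f/7.1 → f/8 — 3 stops stopped down (darker).
Shutter speed: 1/60 → 1/50 → 1/40 → 1/30 → 1/25 → 1/20 → 1/15 → 1/13 — 2 1/3 stops longer (brighter).
ISO: 3200 → 4000 → 5000 → 6400 → 8000 → 10000 → 12800 → 16000 → 20000 — 2 2/3 stops higher (brighter).
Net: −3 +2 1/3 +2 2/3 = +2 stops.

2 stops brighter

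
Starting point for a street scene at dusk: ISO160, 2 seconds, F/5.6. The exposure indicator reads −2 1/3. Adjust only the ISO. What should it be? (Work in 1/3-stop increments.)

Underexposed by 2 1/3 stops → need 2 1/3 stops brighter.
ISO: 160 → 200 → 250 → 320 → 400 → 500 → 640 → 800.

ISO 800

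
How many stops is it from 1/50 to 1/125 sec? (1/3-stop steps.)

1/50 → 1/60 → 1/80 → 1/100 → 1/125 — count the steps: 4 third-stops = 1 1/3 stops.

1 1/3 stops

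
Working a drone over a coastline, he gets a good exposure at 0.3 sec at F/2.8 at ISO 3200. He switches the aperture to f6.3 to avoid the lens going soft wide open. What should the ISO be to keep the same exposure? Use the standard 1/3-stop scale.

Aperture: f/2.8 → f/3.2 → f/3.5 → f/4 → f/4.5 → f/5 → f/5.6 → f/6.3 — 2 1/3 stops narrower (darker).
Need 2 1/3 stops brighter from the ISO: 3200 → 4000 → 5000 → 6400 → 8000 → 10000 → 12800 → 16000.

ISO 16000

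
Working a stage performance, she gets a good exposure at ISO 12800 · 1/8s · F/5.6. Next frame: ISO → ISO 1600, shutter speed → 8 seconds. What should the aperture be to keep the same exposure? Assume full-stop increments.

f/16

ISO: 12800 → 6400 → 3200 → 1600 — 3 stops dropped (darker).
Shutter speed: 1/8 → 1/4 → 1/2 → 1 → 2 → 4 → 8 — 6 stops longer (brighter).
Net change so far: 3 stops brighter. Offset with the aperture: f/5.6 → f/8 → f/11 → f/16.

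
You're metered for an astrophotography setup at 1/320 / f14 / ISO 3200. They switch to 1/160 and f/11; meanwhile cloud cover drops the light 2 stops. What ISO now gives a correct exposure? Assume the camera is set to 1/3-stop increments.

Scene light: 2 stops darker.
Shutter speed: 1/320 → 1/250 → 1/200 → 1/160 — 1 stop slower (brighter).
Aperture: f/14 → f/13 → f/11 — 2/3 stop wider (brighter).
Net so far: 1/3 stop darker. ISO: 3200 → 4000.

ISO 4000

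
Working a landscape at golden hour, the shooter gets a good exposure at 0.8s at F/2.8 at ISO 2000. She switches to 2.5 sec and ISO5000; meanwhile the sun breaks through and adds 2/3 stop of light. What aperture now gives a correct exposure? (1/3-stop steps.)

Scene light: 2/3 stop brighter.
Shutter speed: 0.8 → 1 → 1.3 → 1.6 → 2 → 2.5 — 1 2/3 stops slower (brighter).
ISO: 2000 → 2500 → 3200 → 4000 → 5000 — 1 1/3 stops higher (brighter).
Net so far: 3 2/3 stops brighter. Aperture: f/2.8 → f/3.2 → f/3.5 → f/4 → f/4.5 → f/5 → f/5.6 → f/6.3 → f/7.1 → f/8 → f/9 → f/10.

f/10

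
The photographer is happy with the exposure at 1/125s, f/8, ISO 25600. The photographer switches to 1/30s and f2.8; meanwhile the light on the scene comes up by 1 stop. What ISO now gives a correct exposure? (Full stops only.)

Scene light: 1 stop brighter.
Shutter speed: 1/125 → 1/60 → 1/30 — 2 stops longer (brighter).
Aperture: f/8 → f/5.6 → f/4 → f/2.8 — 3 stops opened up (brighter).
Net so far: 6 stops brighter. ISO: 25600 → 12800 → 6400 → 3200 → 1600 → 800 → 400.

ISO 400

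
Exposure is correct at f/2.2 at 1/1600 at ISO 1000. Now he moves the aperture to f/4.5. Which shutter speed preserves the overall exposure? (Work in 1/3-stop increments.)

1/400s

Aperture: f/2.2 → f/2.5 → f/2.8 → f/3.2 → f/3.5 → f/4 → f/4.5 — 2 stops stopped down (darker).
Need 2 stops brighter from the shutter speed: 1/1600 → 1/1250 → 1/1000 → 1/800 → 1/640 → 1/500 → 1/400.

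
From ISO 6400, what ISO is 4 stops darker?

ISO: 6400 → 3200 → 1600 → 800 → 400 — 4 stops dropped (darker).

ISO 400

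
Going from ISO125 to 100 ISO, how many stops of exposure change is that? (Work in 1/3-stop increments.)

1/3 stop

125 → 100 — count the steps: 1 third-stops = 1/3 stop.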